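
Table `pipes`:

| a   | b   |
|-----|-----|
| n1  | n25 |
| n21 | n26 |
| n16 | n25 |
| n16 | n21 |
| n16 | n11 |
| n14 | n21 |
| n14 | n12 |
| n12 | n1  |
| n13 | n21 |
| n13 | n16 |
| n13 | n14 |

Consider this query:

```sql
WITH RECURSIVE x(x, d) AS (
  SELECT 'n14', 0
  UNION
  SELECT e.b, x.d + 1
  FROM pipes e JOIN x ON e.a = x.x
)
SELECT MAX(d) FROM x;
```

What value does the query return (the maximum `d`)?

3

Base: (n14, d=0).
Iteration 1: edges from {n14} -> (n12, d=1), (n21, d=1).
Iteration 2: edges from {n12,n21} -> (n1, d=2), (n26, d=2).
Iteration 3: edges from {n1,n26} -> (n25, d=3).
Iteration 4: no outgoing edges from {n25}; recursion stops.
d values: 0, 1, 1, 2, 2, 3; the maximum is 3.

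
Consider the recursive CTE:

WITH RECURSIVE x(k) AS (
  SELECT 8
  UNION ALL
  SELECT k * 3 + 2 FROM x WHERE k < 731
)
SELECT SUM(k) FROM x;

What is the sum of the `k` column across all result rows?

Base: k=8.
Iteration 1: 8 < 731 holds -> k = 8 * 3 + 2 = 26.
Iteration 2: 26 < 731 holds -> k = 26 * 3 + 2 = 80.
Iteration 3: 80 < 731 holds -> k = 80 * 3 + 2 = 242.
Iteration 4: 242 < 731 holds -> k = 242 * 3 + 2 = 728.
Iteration 5: 728 < 731 holds -> k = 728 * 3 + 2 = 2186.
Iteration 6: 2186 < 731 fails; recursion stops.
SUM(k) = 8 + 26 + 80 + 242 + 728 + 2186 = 3270.

3270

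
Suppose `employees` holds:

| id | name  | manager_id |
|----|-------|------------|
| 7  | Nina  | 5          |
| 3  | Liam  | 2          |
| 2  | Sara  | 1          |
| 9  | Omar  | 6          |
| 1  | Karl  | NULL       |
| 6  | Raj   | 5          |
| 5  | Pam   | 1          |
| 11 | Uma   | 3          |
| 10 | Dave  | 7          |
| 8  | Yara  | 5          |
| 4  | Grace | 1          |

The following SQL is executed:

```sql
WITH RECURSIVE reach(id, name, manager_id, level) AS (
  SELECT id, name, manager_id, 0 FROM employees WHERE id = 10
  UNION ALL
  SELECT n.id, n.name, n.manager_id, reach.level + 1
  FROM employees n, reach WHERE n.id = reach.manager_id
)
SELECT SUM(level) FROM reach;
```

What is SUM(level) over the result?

6

Base: id=10 (Dave), manager_id=7, level 0.
Iteration 1: join on id=7 -> Nina (id 7, manager_id=5, level 1).
Iteration 2: join on id=5 -> Pam (id 5, manager_id=1, level 2).
Iteration 3: join on id=1 -> Karl (id 1, manager_id=NULL, level 3).
Iteration 4: manager_id is NULL; no match; recursion stops.
SUM(level) = 0 + 1 + 2 + 3 = 6.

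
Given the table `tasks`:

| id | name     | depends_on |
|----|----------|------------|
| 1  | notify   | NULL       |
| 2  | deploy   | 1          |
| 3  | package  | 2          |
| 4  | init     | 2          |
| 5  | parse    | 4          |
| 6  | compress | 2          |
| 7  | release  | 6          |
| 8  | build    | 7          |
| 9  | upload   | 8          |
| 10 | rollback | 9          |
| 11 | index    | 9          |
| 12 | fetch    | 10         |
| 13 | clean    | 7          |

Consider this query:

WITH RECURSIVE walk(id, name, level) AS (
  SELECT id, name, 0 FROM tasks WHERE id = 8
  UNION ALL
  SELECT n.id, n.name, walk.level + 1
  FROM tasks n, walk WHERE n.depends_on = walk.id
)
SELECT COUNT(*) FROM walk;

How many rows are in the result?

5

Base: id=8 (build) at level 0.
Iteration 1: rows with depends_on in {8} -> upload (id 9, level 1).
Iteration 2: rows with depends_on in {9} -> rollback (id 10, level 2), index (id 11, level 2).
Iteration 3: rows with depends_on in {10,11} -> fetch (id 12, level 3).
Iteration 4: no rows with depends_on in {12}; recursion stops.
Total rows emitted: 5.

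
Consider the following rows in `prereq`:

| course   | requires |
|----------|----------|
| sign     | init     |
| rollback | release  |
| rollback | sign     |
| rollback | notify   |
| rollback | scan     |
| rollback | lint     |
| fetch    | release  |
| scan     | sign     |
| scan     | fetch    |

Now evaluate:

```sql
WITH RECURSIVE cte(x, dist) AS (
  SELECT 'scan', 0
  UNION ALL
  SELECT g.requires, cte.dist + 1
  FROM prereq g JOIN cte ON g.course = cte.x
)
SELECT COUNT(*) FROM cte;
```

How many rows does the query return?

Base: (scan, dist=0).
Iteration 1: edges from {scan} -> (fetch, dist=1), (sign, dist=1).
Iteration 2: edges from {fetch,sign} -> (init, dist=2), (release, dist=2).
Iteration 3: no outgoing edges from {init,release}; recursion stops.
Total rows emitted: 5.

5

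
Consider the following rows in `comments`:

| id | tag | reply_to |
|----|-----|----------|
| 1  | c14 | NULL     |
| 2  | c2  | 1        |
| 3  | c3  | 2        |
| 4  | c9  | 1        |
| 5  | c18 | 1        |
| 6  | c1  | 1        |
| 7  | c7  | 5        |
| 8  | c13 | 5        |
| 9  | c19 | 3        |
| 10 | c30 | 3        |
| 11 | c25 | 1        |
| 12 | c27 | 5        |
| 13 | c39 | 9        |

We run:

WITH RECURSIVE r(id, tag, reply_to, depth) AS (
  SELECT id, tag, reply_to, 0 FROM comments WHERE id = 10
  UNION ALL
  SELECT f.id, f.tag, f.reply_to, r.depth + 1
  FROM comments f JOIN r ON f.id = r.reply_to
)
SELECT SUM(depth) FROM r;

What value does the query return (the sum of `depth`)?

Base: id=10 (c30), reply_to=3, depth 0.
Iteration 1: join on id=3 -> c3 (id 3, reply_to=2, depth 1).
Iteration 2: join on id=2 -> c2 (id 2, reply_to=1, depth 2).
Iteration 3: join on id=1 -> c14 (id 1, reply_to=NULL, depth 3).
Iteration 4: reply_to is NULL; no match; recursion stops.
SUM(depth) = 0 + 1 + 2 + 3 = 6.

6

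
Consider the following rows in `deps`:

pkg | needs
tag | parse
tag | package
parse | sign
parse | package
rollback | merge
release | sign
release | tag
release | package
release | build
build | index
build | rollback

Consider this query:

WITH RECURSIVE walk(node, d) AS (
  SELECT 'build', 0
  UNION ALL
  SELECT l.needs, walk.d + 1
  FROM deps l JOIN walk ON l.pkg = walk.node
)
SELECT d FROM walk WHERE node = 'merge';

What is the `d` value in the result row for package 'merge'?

2

Base: (build, d=0).
Iteration 1: edges from {build} -> (index, d=1), (rollback, d=1).
Iteration 2: edges from {index,rollback} -> (merge, d=2).
Iteration 3: no outgoing edges from {merge}; recursion stops.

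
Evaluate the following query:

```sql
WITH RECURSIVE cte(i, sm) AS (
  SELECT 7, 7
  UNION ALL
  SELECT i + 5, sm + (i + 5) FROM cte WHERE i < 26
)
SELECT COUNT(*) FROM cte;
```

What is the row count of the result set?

Base: i=7, sm=7.
Iteration 1: 7 < 26 holds -> i = 7 + 5 = 12, sm = 7 + 12 = 19.
Iteration 2: 12 < 26 holds -> i = 12 + 5 = 17, sm = 19 + 17 = 36.
Iteration 3: 17 < 26 holds -> i = 17 + 5 = 22, sm = 36 + 22 = 58.
Iteration 4: 22 < 26 holds -> i = 22 + 5 = 27, sm = 58 + 27 = 85.
Iteration 5: 27 < 26 fails; recursion stops.
Total rows emitted: 5.

5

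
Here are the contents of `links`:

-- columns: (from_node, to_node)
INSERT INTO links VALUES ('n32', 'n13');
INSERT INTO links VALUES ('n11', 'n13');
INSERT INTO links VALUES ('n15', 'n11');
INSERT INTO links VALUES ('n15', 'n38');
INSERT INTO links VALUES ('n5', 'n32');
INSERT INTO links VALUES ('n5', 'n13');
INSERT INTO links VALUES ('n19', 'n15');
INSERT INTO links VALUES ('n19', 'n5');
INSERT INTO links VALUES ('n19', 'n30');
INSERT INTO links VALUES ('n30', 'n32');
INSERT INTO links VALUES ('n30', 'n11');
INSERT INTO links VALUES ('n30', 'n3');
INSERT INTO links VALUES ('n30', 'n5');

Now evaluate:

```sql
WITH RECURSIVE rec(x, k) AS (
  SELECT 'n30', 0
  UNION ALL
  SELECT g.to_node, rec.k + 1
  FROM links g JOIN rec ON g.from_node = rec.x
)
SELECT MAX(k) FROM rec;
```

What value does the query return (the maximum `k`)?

Base: (n30, k=0).
Iteration 1: edges from {n30} -> (n11, k=1), (n3, k=1), (n32, k=1), (n5, k=1).
Iteration 2: edges from {n11,n3,n32,n5} -> (n13, k=2) x3, (n32, k=2). [UNION ALL keeps all 4 new rows, including repeats]
Iteration 3: edges from {n13,n32} -> (n13, k=3).
Iteration 4: no outgoing edges from {n13}; recursion stops.
k values: 0, 1, 1, 1, 1, 2, 2, 2, 2, 3; the maximum is 3.

3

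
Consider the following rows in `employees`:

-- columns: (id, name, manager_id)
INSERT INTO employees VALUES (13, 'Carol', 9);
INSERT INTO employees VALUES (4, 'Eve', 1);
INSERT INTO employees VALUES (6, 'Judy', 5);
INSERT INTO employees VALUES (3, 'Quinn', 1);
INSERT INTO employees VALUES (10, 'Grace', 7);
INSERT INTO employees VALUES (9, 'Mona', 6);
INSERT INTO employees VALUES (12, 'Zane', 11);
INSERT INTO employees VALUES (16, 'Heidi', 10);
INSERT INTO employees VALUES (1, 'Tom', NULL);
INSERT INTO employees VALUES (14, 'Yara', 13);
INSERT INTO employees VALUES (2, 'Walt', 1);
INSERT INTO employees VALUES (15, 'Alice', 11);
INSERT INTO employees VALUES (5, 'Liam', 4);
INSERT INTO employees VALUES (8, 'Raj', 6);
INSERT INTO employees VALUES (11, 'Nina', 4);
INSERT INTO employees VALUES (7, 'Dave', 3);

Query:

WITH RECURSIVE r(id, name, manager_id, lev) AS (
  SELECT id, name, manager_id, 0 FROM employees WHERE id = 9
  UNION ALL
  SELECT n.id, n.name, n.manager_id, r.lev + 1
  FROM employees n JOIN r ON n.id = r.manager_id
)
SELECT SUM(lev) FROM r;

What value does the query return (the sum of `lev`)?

10

Base: id=9 (Mona), manager_id=6, lev 0.
Iteration 1: join on id=6 -> Judy (id 6, manager_id=5, lev 1).
Iteration 2: join on id=5 -> Liam (id 5, manager_id=4, lev 2).
Iteration 3: join on id=4 -> Eve (id 4, manager_id=1, lev 3).
Iteration 4: join on id=1 -> Tom (id 1, manager_id=NULL, lev 4).
Iteration 5: manager_id is NULL; no match; recursion stops.
SUM(lev) = 0 + 1 + 2 + 3 + 4 = 10.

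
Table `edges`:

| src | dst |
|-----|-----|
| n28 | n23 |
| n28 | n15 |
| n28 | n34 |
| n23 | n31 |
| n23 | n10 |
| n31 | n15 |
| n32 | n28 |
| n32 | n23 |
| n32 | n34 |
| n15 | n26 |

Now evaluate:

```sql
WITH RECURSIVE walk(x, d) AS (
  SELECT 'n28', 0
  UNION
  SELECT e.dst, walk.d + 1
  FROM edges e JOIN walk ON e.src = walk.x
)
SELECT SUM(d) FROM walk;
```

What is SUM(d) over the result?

Base: (n28, d=0).
Iteration 1: edges from {n28} -> (n15, d=1), (n23, d=1), (n34, d=1).
Iteration 2: edges from {n15,n23,n34} -> (n10, d=2), (n26, d=2), (n31, d=2).
Iteration 3: edges from {n10,n26,n31} -> (n15, d=3).
Iteration 4: edges from {n15} -> (n26, d=4).
Iteration 5: no outgoing edges from {n26}; recursion stops.
SUM(d) = 0 + 1 + 1 + 1 + 2 + 2 + 2 + 3 + 4 = 16.

16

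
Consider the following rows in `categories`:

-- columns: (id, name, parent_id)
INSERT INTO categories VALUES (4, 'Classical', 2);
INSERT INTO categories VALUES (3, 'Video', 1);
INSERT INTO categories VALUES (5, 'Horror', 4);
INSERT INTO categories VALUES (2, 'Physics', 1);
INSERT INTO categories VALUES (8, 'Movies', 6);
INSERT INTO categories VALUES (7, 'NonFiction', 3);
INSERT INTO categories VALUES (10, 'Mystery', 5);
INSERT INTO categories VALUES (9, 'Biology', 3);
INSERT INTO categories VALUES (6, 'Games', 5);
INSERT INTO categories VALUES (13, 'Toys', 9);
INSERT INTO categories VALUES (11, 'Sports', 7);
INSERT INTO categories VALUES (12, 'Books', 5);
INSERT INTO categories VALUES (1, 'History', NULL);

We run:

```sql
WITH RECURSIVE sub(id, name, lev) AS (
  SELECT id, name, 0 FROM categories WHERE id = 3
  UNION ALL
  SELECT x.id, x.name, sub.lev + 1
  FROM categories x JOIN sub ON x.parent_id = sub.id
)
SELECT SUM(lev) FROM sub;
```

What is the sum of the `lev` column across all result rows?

6

Base: id=3 (Video) at lev 0.
Iteration 1: rows with parent_id in {3} -> NonFiction (id 7, lev 1), Biology (id 9, lev 1).
Iteration 2: rows with parent_id in {7,9} -> Sports (id 11, lev 2), Toys (id 13, lev 2).
Iteration 3: no rows with parent_id in {11,13}; recursion stops.
SUM(lev) = 0 + 1 + 1 + 2 + 2 = 6.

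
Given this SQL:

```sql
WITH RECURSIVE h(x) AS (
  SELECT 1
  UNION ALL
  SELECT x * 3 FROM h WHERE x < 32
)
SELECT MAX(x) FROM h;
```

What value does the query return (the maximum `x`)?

81

Base: x=1.
Iteration 1: 1 < 32 holds -> x = 1 * 3 = 3.
Iteration 2: 3 < 32 holds -> x = 3 * 3 = 9.
Iteration 3: 9 < 32 holds -> x = 9 * 3 = 27.
Iteration 4: 27 < 32 holds -> x = 27 * 3 = 81.
Iteration 5: 81 < 32 fails; recursion stops.
x values: 1, 3, 9, 27, 81; the maximum is 81.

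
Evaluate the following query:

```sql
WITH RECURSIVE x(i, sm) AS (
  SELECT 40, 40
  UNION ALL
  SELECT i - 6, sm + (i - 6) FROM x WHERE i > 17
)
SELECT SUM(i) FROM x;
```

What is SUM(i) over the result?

140

Base: i=40, sm=40.
Iteration 1: 40 > 17 holds -> i = 40 - 6 = 34, sm = 40 + 34 = 74.
Iteration 2: 34 > 17 holds -> i = 34 - 6 = 28, sm = 74 + 28 = 102.
Iteration 3: 28 > 17 holds -> i = 28 - 6 = 22, sm = 102 + 22 = 124.
Iteration 4: 22 > 17 holds -> i = 22 - 6 = 16, sm = 124 + 16 = 140.
Iteration 5: 16 > 17 fails; recursion stops.
SUM(i) = 40 + 34 + 28 + 22 + 16 = 140.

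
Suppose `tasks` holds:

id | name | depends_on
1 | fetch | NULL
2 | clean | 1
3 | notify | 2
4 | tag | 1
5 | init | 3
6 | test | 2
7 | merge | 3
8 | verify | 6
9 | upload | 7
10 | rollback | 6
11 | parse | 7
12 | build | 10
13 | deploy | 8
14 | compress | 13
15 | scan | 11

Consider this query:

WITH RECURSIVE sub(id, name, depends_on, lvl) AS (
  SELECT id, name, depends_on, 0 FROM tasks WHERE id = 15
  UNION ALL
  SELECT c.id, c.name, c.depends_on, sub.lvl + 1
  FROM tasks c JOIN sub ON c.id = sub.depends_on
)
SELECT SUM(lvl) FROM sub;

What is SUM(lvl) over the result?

15

Base: id=15 (scan), depends_on=11, lvl 0.
Iteration 1: join on id=11 -> parse (id 11, depends_on=7, lvl 1).
Iteration 2: join on id=7 -> merge (id 7, depends_on=3, lvl 2).
Iteration 3: join on id=3 -> notify (id 3, depends_on=2, lvl 3).
Iteration 4: join on id=2 -> clean (id 2, depends_on=1, lvl 4).
Iteration 5: join on id=1 -> fetch (id 1, depends_on=NULL, lvl 5).
Iteration 6: depends_on is NULL; no match; recursion stops.
SUM(lvl) = 0 + 1 + 2 + 3 + 4 + 5 = 15.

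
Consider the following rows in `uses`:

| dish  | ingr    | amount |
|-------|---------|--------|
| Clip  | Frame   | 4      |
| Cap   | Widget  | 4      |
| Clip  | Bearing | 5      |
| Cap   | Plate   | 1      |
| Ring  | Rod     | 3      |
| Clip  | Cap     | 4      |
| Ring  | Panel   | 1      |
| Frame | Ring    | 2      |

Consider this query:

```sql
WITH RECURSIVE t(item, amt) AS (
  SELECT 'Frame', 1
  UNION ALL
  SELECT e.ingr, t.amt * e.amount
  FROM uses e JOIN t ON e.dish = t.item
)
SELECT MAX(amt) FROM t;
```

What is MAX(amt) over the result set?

6

Base: (Frame, amt=1).
Iteration 1: components of {Frame} -> Ring = 1*2 = 2.
Iteration 2: components of {Ring} -> Panel = 2*1 = 2, Rod = 2*3 = 6.
Iteration 3: no further components; recursion stops.
amt values: 1, 2, 6, 2; the maximum is 6.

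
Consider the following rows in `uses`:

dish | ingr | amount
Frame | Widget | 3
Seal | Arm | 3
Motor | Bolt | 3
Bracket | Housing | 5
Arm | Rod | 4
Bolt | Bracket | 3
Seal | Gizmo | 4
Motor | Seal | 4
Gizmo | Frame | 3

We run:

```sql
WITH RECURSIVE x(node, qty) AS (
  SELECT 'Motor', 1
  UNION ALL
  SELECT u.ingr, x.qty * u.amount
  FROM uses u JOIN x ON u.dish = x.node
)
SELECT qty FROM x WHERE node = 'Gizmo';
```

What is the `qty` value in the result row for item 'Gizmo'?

16

Base: (Motor, qty=1).
Iteration 1: components of {Motor} -> Bolt = 1*3 = 3, Seal = 1*4 = 4.
Iteration 2: components of {Bolt,Seal} -> Arm = 4*3 = 12, Bracket = 3*3 = 9, Gizmo = 4*4 = 16.
Iteration 3: components of {Arm,Bracket,Gizmo} -> Frame = 16*3 = 48, Housing = 9*5 = 45, Rod = 12*4 = 48.
Iteration 4: components of {Frame,Housing,Rod} -> Widget = 48*3 = 144.
Iteration 5: no further components; recursion stops.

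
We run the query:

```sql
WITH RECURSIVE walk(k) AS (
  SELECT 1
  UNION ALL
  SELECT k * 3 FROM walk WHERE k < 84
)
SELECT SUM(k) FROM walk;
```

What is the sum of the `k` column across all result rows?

Base: k=1.
Iteration 1: 1 < 84 holds -> k = 1 * 3 = 3.
Iteration 2: 3 < 84 holds -> k = 3 * 3 = 9.
Iteration 3: 9 < 84 holds -> k = 9 * 3 = 27.
Iteration 4: 27 < 84 holds -> k = 27 * 3 = 81.
Iteration 5: 81 < 84 holds -> k = 81 * 3 = 243.
Iteration 6: 243 < 84 fails; recursion stops.
SUM(k) = 1 + 3 + 9 + 27 + 81 + 243 = 364.

364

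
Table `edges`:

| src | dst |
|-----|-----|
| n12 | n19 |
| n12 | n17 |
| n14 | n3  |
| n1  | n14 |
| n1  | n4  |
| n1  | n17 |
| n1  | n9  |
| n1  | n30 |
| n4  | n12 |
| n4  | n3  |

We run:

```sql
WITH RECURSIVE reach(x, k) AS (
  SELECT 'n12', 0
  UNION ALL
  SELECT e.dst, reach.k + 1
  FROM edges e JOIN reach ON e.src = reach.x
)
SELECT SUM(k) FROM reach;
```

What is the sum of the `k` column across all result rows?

2

Base: (n12, k=0).
Iteration 1: edges from {n12} -> (n17, k=1), (n19, k=1).
Iteration 2: no outgoing edges from {n17,n19}; recursion stops.
SUM(k) = 0 + 1 + 1 = 2.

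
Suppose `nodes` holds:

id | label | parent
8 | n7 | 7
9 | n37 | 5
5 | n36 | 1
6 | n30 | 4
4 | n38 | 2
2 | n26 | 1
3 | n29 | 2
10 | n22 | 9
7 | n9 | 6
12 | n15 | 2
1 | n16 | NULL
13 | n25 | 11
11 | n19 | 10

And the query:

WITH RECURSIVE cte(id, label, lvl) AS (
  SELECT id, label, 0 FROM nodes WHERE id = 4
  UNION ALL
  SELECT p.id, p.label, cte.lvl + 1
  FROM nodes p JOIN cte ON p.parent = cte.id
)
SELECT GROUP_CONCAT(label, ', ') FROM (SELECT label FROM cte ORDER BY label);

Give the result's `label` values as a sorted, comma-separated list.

n30, n38, n7, n9

Base: id=4 (n38) at lvl 0.
Iteration 1: rows with parent in {4} -> n30 (id 6, lvl 1).
Iteration 2: rows with parent in {6} -> n9 (id 7, lvl 2).
Iteration 3: rows with parent in {7} -> n7 (id 8, lvl 3).
Iteration 4: no rows with parent in {8}; recursion stops.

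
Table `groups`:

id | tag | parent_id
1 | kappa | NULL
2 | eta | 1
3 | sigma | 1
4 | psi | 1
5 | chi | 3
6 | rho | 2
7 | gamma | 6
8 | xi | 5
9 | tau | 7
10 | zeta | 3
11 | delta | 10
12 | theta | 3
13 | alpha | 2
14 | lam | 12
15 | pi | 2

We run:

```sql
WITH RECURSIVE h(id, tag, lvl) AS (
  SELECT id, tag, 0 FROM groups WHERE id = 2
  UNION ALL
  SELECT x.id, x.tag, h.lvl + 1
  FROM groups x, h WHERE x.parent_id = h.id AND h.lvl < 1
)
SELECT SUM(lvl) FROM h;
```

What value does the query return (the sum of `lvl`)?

Base: id=2 (eta) at lvl 0.
Iteration 1: rows with parent_id in {2} -> rho (id 6, lvl 1), alpha (id 13, lvl 1), pi (id 15, lvl 1).
Iteration 2: lvl < 1 fails for all current rows; recursion stops.
SUM(lvl) = 0 + 1 + 1 + 1 = 3.

3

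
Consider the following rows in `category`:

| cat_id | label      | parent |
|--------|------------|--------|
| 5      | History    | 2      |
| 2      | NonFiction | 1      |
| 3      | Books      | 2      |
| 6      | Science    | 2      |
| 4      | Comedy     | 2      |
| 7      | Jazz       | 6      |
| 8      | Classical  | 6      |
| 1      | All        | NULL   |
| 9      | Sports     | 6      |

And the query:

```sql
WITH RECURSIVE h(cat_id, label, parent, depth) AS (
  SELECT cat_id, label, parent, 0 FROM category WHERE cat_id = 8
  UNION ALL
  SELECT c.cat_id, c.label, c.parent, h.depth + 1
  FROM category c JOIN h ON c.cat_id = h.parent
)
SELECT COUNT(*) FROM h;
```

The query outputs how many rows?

Base: cat_id=8 (Classical), parent=6, depth 0.
Iteration 1: join on cat_id=6 -> Science (id 6, parent=2, depth 1).
Iteration 2: join on cat_id=2 -> NonFiction (id 2, parent=1, depth 2).
Iteration 3: join on cat_id=1 -> All (id 1, parent=NULL, depth 3).
Iteration 4: parent is NULL; no match; recursion stops.
Total rows emitted: 4.

4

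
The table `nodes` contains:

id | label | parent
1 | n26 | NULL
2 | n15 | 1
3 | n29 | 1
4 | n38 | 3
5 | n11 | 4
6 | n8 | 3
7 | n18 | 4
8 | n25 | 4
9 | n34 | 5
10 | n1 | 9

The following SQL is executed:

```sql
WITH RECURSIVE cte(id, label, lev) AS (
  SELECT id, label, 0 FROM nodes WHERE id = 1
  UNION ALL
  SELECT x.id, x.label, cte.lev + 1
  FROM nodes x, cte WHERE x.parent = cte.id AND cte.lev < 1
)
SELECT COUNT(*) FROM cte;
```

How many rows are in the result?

3

Base: id=1 (n26) at lev 0.
Iteration 1: rows with parent in {1} -> n15 (id 2, lev 1), n29 (id 3, lev 1).
Iteration 2: lev < 1 fails for all current rows; recursion stops.
Total rows emitted: 3.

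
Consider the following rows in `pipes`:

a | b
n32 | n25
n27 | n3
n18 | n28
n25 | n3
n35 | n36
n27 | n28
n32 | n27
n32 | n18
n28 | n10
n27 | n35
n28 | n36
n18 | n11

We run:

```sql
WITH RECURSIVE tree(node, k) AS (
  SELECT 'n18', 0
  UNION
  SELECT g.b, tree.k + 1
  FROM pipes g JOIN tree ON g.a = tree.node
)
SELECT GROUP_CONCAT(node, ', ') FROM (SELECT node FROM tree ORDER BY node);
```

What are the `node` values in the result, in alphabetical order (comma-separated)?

Base: (n18, k=0).
Iteration 1: edges from {n18} -> (n11, k=1), (n28, k=1).
Iteration 2: edges from {n11,n28} -> (n10, k=2), (n36, k=2).
Iteration 3: no outgoing edges from {n10,n36}; recursion stops.

n10, n11, n18, n28, n36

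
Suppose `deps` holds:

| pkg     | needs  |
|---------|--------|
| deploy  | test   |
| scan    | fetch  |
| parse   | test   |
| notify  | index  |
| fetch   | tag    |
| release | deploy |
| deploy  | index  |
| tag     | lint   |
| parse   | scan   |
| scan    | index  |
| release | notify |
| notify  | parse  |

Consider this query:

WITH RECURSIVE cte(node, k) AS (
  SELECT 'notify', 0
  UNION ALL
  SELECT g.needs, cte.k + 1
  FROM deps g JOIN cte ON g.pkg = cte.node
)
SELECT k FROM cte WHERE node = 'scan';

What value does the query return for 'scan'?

2

Base: (notify, k=0).
Iteration 1: edges from {notify} -> (index, k=1), (parse, k=1).
Iteration 2: edges from {index,parse} -> (scan, k=2), (test, k=2).
Iteration 3: edges from {scan,test} -> (fetch, k=3), (index, k=3).
Iteration 4: edges from {fetch,index} -> (tag, k=4).
Iteration 5: edges from {tag} -> (lint, k=5).
Iteration 6: no outgoing edges from {lint}; recursion stops.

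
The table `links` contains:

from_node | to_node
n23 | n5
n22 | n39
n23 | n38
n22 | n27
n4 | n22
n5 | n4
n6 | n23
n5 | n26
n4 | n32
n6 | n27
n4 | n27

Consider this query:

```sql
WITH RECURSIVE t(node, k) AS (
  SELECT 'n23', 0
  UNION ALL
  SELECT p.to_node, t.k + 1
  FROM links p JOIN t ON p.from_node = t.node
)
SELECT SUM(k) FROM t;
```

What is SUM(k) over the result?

Base: (n23, k=0).
Iteration 1: edges from {n23} -> (n38, k=1), (n5, k=1).
Iteration 2: edges from {n38,n5} -> (n26, k=2), (n4, k=2).
Iteration 3: edges from {n26,n4} -> (n22, k=3), (n27, k=3), (n32, k=3).
Iteration 4: edges from {n22,n27,n32} -> (n27, k=4), (n39, k=4).
Iteration 5: no outgoing edges from {n27,n39}; recursion stops.
SUM(k) = 0 + 1 + 1 + 2 + 2 + 3 + 3 + 3 + 4 + 4 = 23.

23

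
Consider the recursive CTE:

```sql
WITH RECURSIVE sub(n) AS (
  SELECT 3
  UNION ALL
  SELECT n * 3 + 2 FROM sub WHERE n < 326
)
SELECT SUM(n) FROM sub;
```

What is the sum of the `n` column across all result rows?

Base: n=3.
Iteration 1: 3 < 326 holds -> n = 3 * 3 + 2 = 11.
Iteration 2: 11 < 326 holds -> n = 11 * 3 + 2 = 35.
Iteration 3: 35 < 326 holds -> n = 35 * 3 + 2 = 107.
Iteration 4: 107 < 326 holds -> n = 107 * 3 + 2 = 323.
Iteration 5: 323 < 326 holds -> n = 323 * 3 + 2 = 971.
Iteration 6: 971 < 326 fails; recursion stops.
SUM(n) = 3 + 11 + 35 + 107 + 323 + 971 = 1450.

1450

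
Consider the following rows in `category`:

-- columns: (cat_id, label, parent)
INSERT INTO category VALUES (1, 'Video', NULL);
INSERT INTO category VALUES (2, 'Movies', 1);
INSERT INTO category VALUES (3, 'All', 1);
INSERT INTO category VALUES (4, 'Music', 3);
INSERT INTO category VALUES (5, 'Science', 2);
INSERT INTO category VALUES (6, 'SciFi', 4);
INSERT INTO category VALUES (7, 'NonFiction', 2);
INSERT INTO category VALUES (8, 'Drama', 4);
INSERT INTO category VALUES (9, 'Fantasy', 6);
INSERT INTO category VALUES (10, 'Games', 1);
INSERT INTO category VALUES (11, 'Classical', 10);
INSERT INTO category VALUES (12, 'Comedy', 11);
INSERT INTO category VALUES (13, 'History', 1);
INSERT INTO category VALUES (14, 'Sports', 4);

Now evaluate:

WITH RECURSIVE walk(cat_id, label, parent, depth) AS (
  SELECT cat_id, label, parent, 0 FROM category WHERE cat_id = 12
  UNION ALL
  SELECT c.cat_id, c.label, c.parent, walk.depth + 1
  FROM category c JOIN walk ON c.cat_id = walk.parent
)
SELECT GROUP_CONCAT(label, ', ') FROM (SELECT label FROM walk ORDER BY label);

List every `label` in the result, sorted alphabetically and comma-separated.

Classical, Comedy, Games, Video

Base: cat_id=12 (Comedy), parent=11, depth 0.
Iteration 1: join on cat_id=11 -> Classical (id 11, parent=10, depth 1).
Iteration 2: join on cat_id=10 -> Games (id 10, parent=1, depth 2).
Iteration 3: join on cat_id=1 -> Video (id 1, parent=NULL, depth 3).
Iteration 4: parent is NULL; no match; recursion stops.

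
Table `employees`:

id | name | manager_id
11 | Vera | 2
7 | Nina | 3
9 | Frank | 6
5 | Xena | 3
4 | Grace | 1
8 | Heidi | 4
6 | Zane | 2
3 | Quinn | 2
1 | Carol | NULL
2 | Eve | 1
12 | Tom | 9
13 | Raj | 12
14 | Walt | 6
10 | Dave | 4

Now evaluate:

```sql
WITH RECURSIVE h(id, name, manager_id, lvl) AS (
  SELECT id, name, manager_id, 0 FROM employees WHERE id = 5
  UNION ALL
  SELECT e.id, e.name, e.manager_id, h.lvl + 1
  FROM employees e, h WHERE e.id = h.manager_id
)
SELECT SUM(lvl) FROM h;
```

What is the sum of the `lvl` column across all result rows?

6

Base: id=5 (Xena), manager_id=3, lvl 0.
Iteration 1: join on id=3 -> Quinn (id 3, manager_id=2, lvl 1).
Iteration 2: join on id=2 -> Eve (id 2, manager_id=1, lvl 2).
Iteration 3: join on id=1 -> Carol (id 1, manager_id=NULL, lvl 3).
Iteration 4: manager_id is NULL; no match; recursion stops.
SUM(lvl) = 0 + 1 + 2 + 3 = 6.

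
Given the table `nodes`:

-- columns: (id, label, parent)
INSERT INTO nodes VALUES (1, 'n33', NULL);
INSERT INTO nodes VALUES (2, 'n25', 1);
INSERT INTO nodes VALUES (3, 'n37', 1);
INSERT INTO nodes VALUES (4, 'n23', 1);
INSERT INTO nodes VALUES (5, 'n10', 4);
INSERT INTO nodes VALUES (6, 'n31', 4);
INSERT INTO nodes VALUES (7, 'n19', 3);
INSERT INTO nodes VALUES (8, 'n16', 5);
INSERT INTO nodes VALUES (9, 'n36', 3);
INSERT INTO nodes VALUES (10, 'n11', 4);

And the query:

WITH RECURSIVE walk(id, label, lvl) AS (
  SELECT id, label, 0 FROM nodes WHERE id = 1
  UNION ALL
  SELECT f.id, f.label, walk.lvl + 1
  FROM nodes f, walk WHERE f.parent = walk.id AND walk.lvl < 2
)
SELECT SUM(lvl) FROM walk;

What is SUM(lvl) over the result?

Base: id=1 (n33) at lvl 0.
Iteration 1: rows with parent in {1} -> n25 (id 2, lvl 1), n37 (id 3, lvl 1), n23 (id 4, lvl 1).
Iteration 2: rows with parent in {2,3,4} -> n10 (id 5, lvl 2), n31 (id 6, lvl 2), n19 (id 7, lvl 2), n36 (id 9, lvl 2), n11 (id 10, lvl 2).
Iteration 3: lvl < 2 fails for all current rows; recursion stops.
SUM(lvl) = 0 + 1 + 1 + 1 + 2 + 2 + 2 + 2 + 2 = 13.

13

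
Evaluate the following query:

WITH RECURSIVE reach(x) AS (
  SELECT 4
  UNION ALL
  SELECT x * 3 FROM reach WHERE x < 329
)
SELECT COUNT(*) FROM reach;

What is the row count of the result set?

Base: x=4.
Iteration 1: 4 < 329 holds -> x = 4 * 3 = 12.
Iteration 2: 12 < 329 holds -> x = 12 * 3 = 36.
Iteration 3: 36 < 329 holds -> x = 36 * 3 = 108.
Iteration 4: 108 < 329 holds -> x = 108 * 3 = 324.
Iteration 5: 324 < 329 holds -> x = 324 * 3 = 972.
Iteration 6: 972 < 329 fails; recursion stops.
Total rows emitted: 6.

6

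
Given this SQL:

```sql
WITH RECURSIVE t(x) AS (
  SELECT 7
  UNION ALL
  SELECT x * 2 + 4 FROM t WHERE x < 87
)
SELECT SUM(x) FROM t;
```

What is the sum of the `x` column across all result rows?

321

Base: x=7.
Iteration 1: 7 < 87 holds -> x = 7 * 2 + 4 = 18.
Iteration 2: 18 < 87 holds -> x = 18 * 2 + 4 = 40.
Iteration 3: 40 < 87 holds -> x = 40 * 2 + 4 = 84.
Iteration 4: 84 < 87 holds -> x = 84 * 2 + 4 = 172.
Iteration 5: 172 < 87 fails; recursion stops.
SUM(x) = 7 + 18 + 40 + 84 + 172 = 321.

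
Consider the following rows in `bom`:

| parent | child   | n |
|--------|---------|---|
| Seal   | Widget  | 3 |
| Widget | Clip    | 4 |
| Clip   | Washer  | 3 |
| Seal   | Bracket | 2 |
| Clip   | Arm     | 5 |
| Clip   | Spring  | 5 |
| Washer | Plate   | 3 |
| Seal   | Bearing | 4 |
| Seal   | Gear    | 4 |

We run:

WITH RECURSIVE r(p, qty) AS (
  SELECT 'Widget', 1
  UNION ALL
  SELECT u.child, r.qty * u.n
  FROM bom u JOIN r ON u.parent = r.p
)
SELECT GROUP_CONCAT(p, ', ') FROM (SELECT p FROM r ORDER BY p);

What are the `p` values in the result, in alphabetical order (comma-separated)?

Arm, Clip, Plate, Spring, Washer, Widget

Base: (Widget, qty=1).
Iteration 1: components of {Widget} -> Clip = 1*4 = 4.
Iteration 2: components of {Clip} -> Arm = 4*5 = 20, Spring = 4*5 = 20, Washer = 4*3 = 12.
Iteration 3: components of {Arm,Spring,Washer} -> Plate = 12*3 = 36.
Iteration 4: no further components; recursion stops.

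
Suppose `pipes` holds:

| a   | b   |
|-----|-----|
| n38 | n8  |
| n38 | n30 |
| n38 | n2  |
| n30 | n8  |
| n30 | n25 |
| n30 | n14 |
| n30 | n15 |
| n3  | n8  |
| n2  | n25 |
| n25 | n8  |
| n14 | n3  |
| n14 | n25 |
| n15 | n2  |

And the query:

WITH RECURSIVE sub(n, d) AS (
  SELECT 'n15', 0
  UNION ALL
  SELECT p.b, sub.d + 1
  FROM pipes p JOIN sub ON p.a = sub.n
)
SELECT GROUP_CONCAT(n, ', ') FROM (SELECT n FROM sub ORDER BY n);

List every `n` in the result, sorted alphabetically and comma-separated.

Base: (n15, d=0).
Iteration 1: edges from {n15} -> (n2, d=1).
Iteration 2: edges from {n2} -> (n25, d=2).
Iteration 3: edges from {n25} -> (n8, d=3).
Iteration 4: no outgoing edges from {n8}; recursion stops.

n15, n2, n25, n8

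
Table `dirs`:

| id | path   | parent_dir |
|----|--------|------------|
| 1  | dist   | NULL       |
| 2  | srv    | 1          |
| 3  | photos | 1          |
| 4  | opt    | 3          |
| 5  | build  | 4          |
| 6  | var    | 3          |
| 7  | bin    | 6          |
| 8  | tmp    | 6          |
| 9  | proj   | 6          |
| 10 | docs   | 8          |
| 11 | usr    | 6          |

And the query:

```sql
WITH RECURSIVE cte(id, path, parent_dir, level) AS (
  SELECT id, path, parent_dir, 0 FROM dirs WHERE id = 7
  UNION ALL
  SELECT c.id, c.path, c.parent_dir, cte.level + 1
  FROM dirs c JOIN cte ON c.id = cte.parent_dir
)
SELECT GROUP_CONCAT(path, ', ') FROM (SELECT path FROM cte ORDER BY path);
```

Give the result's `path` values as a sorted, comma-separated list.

Base: id=7 (bin), parent_dir=6, level 0.
Iteration 1: join on id=6 -> var (id 6, parent_dir=3, level 1).
Iteration 2: join on id=3 -> photos (id 3, parent_dir=1, level 2).
Iteration 3: join on id=1 -> dist (id 1, parent_dir=NULL, level 3).
Iteration 4: parent_dir is NULL; no match; recursion stops.

bin, dist, photos, var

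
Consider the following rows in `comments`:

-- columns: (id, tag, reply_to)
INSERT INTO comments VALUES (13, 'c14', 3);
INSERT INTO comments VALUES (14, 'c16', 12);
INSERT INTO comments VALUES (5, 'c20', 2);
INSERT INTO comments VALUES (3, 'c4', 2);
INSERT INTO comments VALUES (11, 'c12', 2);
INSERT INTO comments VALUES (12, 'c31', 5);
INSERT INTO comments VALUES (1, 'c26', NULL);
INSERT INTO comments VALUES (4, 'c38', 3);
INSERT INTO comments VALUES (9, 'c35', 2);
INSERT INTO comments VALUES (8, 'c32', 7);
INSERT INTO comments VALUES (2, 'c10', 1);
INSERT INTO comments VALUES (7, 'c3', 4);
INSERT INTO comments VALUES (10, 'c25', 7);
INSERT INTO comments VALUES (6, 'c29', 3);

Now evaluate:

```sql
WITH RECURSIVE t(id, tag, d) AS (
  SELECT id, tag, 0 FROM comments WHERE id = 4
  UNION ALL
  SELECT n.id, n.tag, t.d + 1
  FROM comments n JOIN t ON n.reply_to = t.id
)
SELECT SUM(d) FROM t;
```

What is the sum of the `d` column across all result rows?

Base: id=4 (c38) at d 0.
Iteration 1: rows with reply_to in {4} -> c3 (id 7, d 1).
Iteration 2: rows with reply_to in {7} -> c32 (id 8, d 2), c25 (id 10, d 2).
Iteration 3: no rows with reply_to in {8,10}; recursion stops.
SUM(d) = 0 + 1 + 2 + 2 = 5.

5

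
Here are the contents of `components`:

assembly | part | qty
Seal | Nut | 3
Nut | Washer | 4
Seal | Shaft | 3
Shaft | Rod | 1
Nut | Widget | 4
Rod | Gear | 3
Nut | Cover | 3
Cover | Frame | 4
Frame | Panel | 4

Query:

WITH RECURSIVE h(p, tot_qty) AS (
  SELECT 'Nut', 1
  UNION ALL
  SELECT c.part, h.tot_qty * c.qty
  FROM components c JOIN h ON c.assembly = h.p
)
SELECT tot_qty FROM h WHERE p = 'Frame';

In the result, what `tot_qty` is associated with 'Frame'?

Base: (Nut, tot_qty=1).
Iteration 1: components of {Nut} -> Cover = 1*3 = 3, Washer = 1*4 = 4, Widget = 1*4 = 4.
Iteration 2: components of {Cover,Washer,Widget} -> Frame = 3*4 = 12.
Iteration 3: components of {Frame} -> Panel = 12*4 = 48.
Iteration 4: no further components; recursion stops.

12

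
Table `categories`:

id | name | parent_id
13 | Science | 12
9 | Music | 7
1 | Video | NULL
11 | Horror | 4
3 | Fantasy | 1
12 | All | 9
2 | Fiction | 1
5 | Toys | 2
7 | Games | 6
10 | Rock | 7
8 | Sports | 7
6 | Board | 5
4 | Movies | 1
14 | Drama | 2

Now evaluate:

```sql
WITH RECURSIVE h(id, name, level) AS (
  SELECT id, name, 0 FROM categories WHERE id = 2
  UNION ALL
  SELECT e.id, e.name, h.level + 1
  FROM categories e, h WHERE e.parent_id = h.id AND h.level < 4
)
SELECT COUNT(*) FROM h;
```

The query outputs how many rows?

8

Base: id=2 (Fiction) at level 0.
Iteration 1: rows with parent_id in {2} -> Toys (id 5, level 1), Drama (id 14, level 1).
Iteration 2: rows with parent_id in {5,14} -> Board (id 6, level 2).
Iteration 3: rows with parent_id in {6} -> Games (id 7, level 3).
Iteration 4: rows with parent_id in {7} -> Sports (id 8, level 4), Music (id 9, level 4), Rock (id 10, level 4).
Iteration 5: level < 4 fails for all current rows; recursion stops.
Total rows emitted: 8.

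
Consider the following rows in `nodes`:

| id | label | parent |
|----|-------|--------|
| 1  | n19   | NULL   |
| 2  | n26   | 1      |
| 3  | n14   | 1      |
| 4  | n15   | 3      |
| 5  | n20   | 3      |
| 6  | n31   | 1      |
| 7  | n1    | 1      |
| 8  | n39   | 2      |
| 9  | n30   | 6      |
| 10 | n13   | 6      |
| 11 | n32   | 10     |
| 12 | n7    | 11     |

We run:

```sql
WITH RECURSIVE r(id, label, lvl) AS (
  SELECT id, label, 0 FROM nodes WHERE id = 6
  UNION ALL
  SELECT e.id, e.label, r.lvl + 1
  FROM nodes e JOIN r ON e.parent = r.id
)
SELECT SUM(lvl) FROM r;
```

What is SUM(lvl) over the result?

Base: id=6 (n31) at lvl 0.
Iteration 1: rows with parent in {6} -> n30 (id 9, lvl 1), n13 (id 10, lvl 1).
Iteration 2: rows with parent in {9,10} -> n32 (id 11, lvl 2).
Iteration 3: rows with parent in {11} -> n7 (id 12, lvl 3).
Iteration 4: no rows with parent in {12}; recursion stops.
SUM(lvl) = 0 + 1 + 1 + 2 + 3 = 7.

7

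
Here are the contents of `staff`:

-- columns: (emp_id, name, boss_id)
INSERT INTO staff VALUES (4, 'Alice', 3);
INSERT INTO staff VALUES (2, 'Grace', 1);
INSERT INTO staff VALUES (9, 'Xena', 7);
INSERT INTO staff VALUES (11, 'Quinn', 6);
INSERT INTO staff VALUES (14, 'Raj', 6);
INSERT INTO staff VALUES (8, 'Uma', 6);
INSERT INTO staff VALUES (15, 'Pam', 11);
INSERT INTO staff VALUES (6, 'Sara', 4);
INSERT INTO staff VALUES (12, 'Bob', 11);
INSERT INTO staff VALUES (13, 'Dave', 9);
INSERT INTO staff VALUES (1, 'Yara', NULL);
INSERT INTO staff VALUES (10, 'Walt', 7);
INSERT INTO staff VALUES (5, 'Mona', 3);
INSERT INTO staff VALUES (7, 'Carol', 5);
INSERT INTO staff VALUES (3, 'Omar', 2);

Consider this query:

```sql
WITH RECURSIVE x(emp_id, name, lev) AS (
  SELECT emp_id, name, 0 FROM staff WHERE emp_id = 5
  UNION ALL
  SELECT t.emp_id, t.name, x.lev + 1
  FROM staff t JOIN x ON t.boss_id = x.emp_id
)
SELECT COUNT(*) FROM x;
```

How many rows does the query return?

5

Base: emp_id=5 (Mona) at lev 0.
Iteration 1: rows with boss_id in {5} -> Carol (id 7, lev 1).
Iteration 2: rows with boss_id in {7} -> Xena (id 9, lev 2), Walt (id 10, lev 2).
Iteration 3: rows with boss_id in {9,10} -> Dave (id 13, lev 3).
Iteration 4: no rows with boss_id in {13}; recursion stops.
Total rows emitted: 5.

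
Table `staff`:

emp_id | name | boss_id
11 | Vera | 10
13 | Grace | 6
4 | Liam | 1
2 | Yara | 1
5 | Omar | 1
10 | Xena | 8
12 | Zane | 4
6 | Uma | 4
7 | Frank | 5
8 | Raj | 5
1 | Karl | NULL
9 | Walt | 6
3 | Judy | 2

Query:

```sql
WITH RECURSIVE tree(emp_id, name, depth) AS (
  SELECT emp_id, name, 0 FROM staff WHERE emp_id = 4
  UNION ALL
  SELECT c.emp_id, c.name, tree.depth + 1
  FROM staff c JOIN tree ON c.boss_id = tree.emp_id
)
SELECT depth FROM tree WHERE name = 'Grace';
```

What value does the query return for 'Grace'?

2

Base: emp_id=4 (Liam) at depth 0.
Iteration 1: rows with boss_id in {4} -> Uma (id 6, depth 1), Zane (id 12, depth 1).
Iteration 2: rows with boss_id in {6,12} -> Walt (id 9, depth 2), Grace (id 13, depth 2).
Iteration 3: no rows with boss_id in {9,13}; recursion stops.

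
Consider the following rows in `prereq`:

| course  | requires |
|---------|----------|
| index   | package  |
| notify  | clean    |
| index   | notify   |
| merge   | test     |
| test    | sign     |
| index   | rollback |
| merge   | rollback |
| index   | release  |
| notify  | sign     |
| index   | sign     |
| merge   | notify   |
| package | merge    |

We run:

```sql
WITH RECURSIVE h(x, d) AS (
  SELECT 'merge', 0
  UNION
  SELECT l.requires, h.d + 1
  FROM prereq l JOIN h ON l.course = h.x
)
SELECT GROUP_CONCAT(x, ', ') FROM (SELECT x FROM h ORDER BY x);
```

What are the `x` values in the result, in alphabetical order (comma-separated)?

Base: (merge, d=0).
Iteration 1: edges from {merge} -> (notify, d=1), (rollback, d=1), (test, d=1).
Iteration 2: edges from {notify,rollback,test} -> (clean, d=2), (sign, d=2). [UNION drops 1 duplicate row(s)]
Iteration 3: no outgoing edges from {clean,sign}; recursion stops.

clean, merge, notify, rollback, sign, test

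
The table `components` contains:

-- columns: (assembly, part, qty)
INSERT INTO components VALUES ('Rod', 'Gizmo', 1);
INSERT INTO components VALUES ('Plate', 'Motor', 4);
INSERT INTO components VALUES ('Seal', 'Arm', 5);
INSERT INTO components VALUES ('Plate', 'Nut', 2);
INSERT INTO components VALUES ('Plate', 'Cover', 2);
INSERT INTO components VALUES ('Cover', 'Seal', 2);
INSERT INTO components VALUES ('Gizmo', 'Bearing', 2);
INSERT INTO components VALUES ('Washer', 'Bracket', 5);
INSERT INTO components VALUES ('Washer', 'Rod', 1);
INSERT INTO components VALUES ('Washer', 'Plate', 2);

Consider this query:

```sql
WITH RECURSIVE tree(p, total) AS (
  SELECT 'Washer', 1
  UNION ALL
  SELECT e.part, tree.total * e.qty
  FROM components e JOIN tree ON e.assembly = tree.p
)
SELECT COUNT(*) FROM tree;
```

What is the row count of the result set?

11

Base: (Washer, total=1).
Iteration 1: components of {Washer} -> Bracket = 1*5 = 5, Plate = 1*2 = 2, Rod = 1*1 = 1.
Iteration 2: components of {Bracket,Plate,Rod} -> Cover = 2*2 = 4, Gizmo = 1*1 = 1, Motor = 2*4 = 8, Nut = 2*2 = 4.
Iteration 3: components of {Cover,Gizmo,Motor,Nut} -> Bearing = 1*2 = 2, Seal = 4*2 = 8.
Iteration 4: components of {Bearing,Seal} -> Arm = 8*5 = 40.
Iteration 5: no further components; recursion stops.
Total rows emitted: 11.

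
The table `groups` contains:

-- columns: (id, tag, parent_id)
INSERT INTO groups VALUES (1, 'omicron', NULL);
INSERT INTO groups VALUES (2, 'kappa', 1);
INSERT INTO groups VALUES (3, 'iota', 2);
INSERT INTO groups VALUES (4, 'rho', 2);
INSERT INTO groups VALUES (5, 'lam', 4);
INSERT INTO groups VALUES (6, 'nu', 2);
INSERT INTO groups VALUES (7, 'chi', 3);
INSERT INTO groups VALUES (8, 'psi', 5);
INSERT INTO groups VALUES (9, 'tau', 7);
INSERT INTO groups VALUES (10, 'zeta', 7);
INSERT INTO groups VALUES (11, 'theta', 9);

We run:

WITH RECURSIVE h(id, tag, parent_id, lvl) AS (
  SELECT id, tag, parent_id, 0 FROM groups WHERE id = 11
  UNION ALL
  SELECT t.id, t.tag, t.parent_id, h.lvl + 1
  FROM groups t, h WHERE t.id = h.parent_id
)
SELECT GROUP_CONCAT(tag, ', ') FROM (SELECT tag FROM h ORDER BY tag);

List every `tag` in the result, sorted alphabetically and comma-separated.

chi, iota, kappa, omicron, tau, theta

Base: id=11 (theta), parent_id=9, lvl 0.
Iteration 1: join on id=9 -> tau (id 9, parent_id=7, lvl 1).
Iteration 2: join on id=7 -> chi (id 7, parent_id=3, lvl 2).
Iteration 3: join on id=3 -> iota (id 3, parent_id=2, lvl 3).
Iteration 4: join on id=2 -> kappa (id 2, parent_id=1, lvl 4).
Iteration 5: join on id=1 -> omicron (id 1, parent_id=NULL, lvl 5).
Iteration 6: parent_id is NULL; no match; recursion stops.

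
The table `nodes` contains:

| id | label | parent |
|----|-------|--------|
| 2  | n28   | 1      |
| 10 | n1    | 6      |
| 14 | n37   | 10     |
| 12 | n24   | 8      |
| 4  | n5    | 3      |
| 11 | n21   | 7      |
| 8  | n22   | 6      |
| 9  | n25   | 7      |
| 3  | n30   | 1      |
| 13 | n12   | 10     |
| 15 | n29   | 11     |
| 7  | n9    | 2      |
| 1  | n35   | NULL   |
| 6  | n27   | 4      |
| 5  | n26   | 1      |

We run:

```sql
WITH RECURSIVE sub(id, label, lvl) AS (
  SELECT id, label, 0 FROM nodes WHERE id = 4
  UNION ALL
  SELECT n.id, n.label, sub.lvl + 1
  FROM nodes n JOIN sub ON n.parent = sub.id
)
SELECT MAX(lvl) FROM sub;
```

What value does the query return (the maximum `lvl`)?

3

Base: id=4 (n5) at lvl 0.
Iteration 1: rows with parent in {4} -> n27 (id 6, lvl 1).
Iteration 2: rows with parent in {6} -> n22 (id 8, lvl 2), n1 (id 10, lvl 2).
Iteration 3: rows with parent in {8,10} -> n24 (id 12, lvl 3), n12 (id 13, lvl 3), n37 (id 14, lvl 3).
Iteration 4: no rows with parent in {12,13,14}; recursion stops.
lvl values: 0, 1, 2, 2, 3, 3, 3; the maximum is 3.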